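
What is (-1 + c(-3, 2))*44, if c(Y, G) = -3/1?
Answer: -176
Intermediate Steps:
c(Y, G) = -3 (c(Y, G) = -3*1 = -3)
(-1 + c(-3, 2))*44 = (-1 - 3)*44 = -4*44 = -176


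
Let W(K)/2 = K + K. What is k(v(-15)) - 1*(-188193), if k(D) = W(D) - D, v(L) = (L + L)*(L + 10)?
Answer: 188643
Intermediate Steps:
W(K) = 4*K (W(K) = 2*(K + K) = 2*(2*K) = 4*K)
v(L) = 2*L*(10 + L) (v(L) = (2*L)*(10 + L) = 2*L*(10 + L))
k(D) = 3*D (k(D) = 4*D - D = 3*D)
k(v(-15)) - 1*(-188193) = 3*(2*(-15)*(10 - 15)) - 1*(-188193) = 3*(2*(-15)*(-5)) + 188193 = 3*150 + 188193 = 450 + 188193 = 188643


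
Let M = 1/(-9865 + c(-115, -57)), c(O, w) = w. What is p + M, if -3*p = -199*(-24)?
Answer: -15795825/9922 ≈ -1592.0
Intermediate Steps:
M = -1/9922 (M = 1/(-9865 - 57) = 1/(-9922) = -1/9922 ≈ -0.00010079)
p = -1592 (p = -(-199)*(-24)/3 = -1/3*4776 = -1592)
p + M = -1592 - 1/9922 = -15795825/9922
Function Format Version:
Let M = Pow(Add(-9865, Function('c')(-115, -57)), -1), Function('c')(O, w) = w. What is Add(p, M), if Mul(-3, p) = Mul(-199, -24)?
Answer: Rational(-15795825, 9922) ≈ -1592.0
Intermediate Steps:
M = Rational(-1, 9922) (M = Pow(Add(-9865, -57), -1) = Pow(-9922, -1) = Rational(-1, 9922) ≈ -0.00010079)
p = -1592 (p = Mul(Rational(-1, 3), Mul(-199, -24)) = Mul(Rational(-1, 3), 4776) = -1592)
Add(p, M) = Add(-1592, Rational(-1, 9922)) = Rational(-15795825, 9922)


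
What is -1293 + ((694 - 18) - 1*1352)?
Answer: -1969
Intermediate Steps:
-1293 + ((694 - 18) - 1*1352) = -1293 + (676 - 1352) = -1293 - 676 = -1969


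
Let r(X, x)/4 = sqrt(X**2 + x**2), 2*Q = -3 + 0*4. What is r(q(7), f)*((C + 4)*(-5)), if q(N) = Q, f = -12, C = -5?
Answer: 30*sqrt(65) ≈ 241.87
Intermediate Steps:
Q = -3/2 (Q = (-3 + 0*4)/2 = (-3 + 0)/2 = (1/2)*(-3) = -3/2 ≈ -1.5000)
q(N) = -3/2
r(X, x) = 4*sqrt(X**2 + x**2)
r(q(7), f)*((C + 4)*(-5)) = (4*sqrt((-3/2)**2 + (-12)**2))*((-5 + 4)*(-5)) = (4*sqrt(9/4 + 144))*(-1*(-5)) = (4*sqrt(585/4))*5 = (4*(3*sqrt(65)/2))*5 = (6*sqrt(65))*5 = 30*sqrt(65)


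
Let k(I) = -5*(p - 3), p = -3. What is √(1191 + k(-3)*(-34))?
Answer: 3*√19 ≈ 13.077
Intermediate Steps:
k(I) = 30 (k(I) = -5*(-3 - 3) = -5*(-6) = 30)
√(1191 + k(-3)*(-34)) = √(1191 + 30*(-34)) = √(1191 - 1020) = √171 = 3*√19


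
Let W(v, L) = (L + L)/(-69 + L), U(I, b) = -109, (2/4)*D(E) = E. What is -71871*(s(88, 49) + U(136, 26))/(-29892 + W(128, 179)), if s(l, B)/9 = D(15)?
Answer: 636417705/1643881 ≈ 387.14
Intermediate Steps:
D(E) = 2*E
s(l, B) = 270 (s(l, B) = 9*(2*15) = 9*30 = 270)
W(v, L) = 2*L/(-69 + L) (W(v, L) = (2*L)/(-69 + L) = 2*L/(-69 + L))
-71871*(s(88, 49) + U(136, 26))/(-29892 + W(128, 179)) = -71871*(270 - 109)/(-29892 + 2*179/(-69 + 179)) = -71871*161/(-29892 + 2*179/110) = -71871*161/(-29892 + 2*179*(1/110)) = -71871*161/(-29892 + 179/55) = -71871/((-1643881/55*1/161)) = -71871/(-1643881/8855) = -71871*(-8855/1643881) = 636417705/1643881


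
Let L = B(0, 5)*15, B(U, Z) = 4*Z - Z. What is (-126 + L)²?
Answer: 9801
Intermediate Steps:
B(U, Z) = 3*Z
L = 225 (L = (3*5)*15 = 15*15 = 225)
(-126 + L)² = (-126 + 225)² = 99² = 9801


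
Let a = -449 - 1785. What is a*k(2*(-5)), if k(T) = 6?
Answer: -13404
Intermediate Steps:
a = -2234
a*k(2*(-5)) = -2234*6 = -13404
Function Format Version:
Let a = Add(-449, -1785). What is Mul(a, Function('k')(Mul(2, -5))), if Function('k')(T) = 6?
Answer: -13404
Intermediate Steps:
a = -2234
Mul(a, Function('k')(Mul(2, -5))) = Mul(-2234, 6) = -13404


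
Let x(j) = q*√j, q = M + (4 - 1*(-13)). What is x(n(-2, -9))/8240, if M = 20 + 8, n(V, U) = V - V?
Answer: 0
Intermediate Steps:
n(V, U) = 0
M = 28
q = 45 (q = 28 + (4 - 1*(-13)) = 28 + (4 + 13) = 28 + 17 = 45)
x(j) = 45*√j
x(n(-2, -9))/8240 = (45*√0)/8240 = (45*0)*(1/8240) = 0*(1/8240) = 0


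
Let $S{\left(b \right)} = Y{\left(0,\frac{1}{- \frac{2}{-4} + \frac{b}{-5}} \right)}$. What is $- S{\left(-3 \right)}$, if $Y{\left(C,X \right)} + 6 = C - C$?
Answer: $6$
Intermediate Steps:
$Y{\left(C,X \right)} = -6$ ($Y{\left(C,X \right)} = -6 + \left(C - C\right) = -6 + 0 = -6$)
$S{\left(b \right)} = -6$
$- S{\left(-3 \right)} = \left(-1\right) \left(-6\right) = 6$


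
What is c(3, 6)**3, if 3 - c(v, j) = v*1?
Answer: 0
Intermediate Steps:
c(v, j) = 3 - v
c(3, 6)**3 = (3 - 1*3)**3 = (3 - 3)**3 = 0**3 = 0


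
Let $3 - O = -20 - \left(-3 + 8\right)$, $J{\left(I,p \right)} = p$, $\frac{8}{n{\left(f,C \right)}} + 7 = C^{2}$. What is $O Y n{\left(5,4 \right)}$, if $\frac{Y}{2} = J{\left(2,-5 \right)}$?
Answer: $- \frac{2240}{9} \approx -248.89$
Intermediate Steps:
$n{\left(f,C \right)} = \frac{8}{-7 + C^{2}}$
$Y = -10$ ($Y = 2 \left(-5\right) = -10$)
$O = 28$ ($O = 3 - \left(-20 - \left(-3 + 8\right)\right) = 3 - \left(-20 - 5\right) = 3 - -25 = 3 + 25 = 28$)
$O Y n{\left(5,4 \right)} = 28 \left(-10\right) \frac{8}{-7 + 4^{2}} = - 280 \frac{8}{-7 + 16} = - 280 \cdot \frac{8}{9} = - 280 \cdot 8 \cdot \frac{1}{9} = \left(-280\right) \frac{8}{9} = - \frac{2240}{9}$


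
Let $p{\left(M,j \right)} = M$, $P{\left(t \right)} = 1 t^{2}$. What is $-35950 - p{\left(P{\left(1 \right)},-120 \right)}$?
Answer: $-35951$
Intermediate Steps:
$P{\left(t \right)} = t^{2}$
$-35950 - p{\left(P{\left(1 \right)},-120 \right)} = -35950 - 1^{2} = -35950 - 1 = -35951$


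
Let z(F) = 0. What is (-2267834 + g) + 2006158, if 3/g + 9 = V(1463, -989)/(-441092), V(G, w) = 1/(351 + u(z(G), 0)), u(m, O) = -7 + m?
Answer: -357350652303052/1365620833 ≈ -2.6168e+5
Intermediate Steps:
V(G, w) = 1/344 (V(G, w) = 1/(351 + (-7 + 0)) = 1/(351 - 7) = 1/344)
g = -455206944/1365620833 (g = 3/(-9 + (1/344)/(-441092)) = 3/(-9 + (1/344)*(-1/441092)) = 3/(-9 - 1/151735648) = 3/(-1365620833/151735648) = 3*(-151735648/1365620833) = -455206944/1365620833 ≈ -0.33333)
(-2267834 + g) + 2006158 = (-2267834 - 455206944/1365620833) + 2006158 = -3097001811392666/1365620833 + 2006158 = -357350652303052/1365620833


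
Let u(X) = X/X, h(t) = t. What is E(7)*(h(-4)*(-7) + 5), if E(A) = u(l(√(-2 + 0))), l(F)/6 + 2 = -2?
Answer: 33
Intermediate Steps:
l(F) = -24 (l(F) = -12 + 6*(-2) = -12 - 12 = -24)
u(X) = 1
E(A) = 1
E(7)*(h(-4)*(-7) + 5) = 1*(-4*(-7) + 5) = 1*(28 + 5) = 1*33 = 33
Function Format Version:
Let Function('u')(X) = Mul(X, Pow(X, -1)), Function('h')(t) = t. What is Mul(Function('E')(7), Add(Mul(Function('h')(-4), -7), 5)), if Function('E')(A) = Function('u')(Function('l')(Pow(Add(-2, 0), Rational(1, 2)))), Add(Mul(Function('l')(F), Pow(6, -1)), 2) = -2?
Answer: 33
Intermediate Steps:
Function('l')(F) = -24 (Function('l')(F) = Add(-12, Mul(6, -2)) = Add(-12, -12) = -24)
Function('u')(X) = 1
Function('E')(A) = 1
Mul(Function('E')(7), Add(Mul(Function('h')(-4), -7), 5)) = Mul(1, Add(Mul(-4, -7), 5)) = Mul(1, Add(28, 5)) = Mul(1, 33) = 33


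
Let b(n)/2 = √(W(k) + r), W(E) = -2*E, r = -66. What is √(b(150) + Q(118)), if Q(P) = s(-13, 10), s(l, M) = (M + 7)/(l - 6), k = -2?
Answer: √(-323 + 722*I*√62)/19 ≈ 2.7275 + 2.8869*I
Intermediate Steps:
s(l, M) = (7 + M)/(-6 + l)
Q(P) = -17/19 (Q(P) = (7 + 10)/(-6 - 13) = 17/(-19) = -1/19*17 = -17/19)
b(n) = 2*I*√62 (b(n) = 2*√(-2*(-2) - 66) = 2*√(4 - 66) = 2*√(-62) = 2*(I*√62) = 2*I*√62)
√(b(150) + Q(118)) = √(2*I*√62 - 17/19) = √(-17/19 + 2*I*√62)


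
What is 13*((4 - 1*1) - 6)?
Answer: -39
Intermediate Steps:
13*((4 - 1*1) - 6) = 13*((4 - 1) - 6) = 13*(3 - 6) = 13*(-3) = -39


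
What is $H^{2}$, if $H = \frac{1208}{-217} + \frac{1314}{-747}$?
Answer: $\frac{17409746916}{324396121} \approx 53.668$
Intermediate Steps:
$H = - \frac{131946}{18011}$ ($H = 1208 \left(- \frac{1}{217}\right) + 1314 \left(- \frac{1}{747}\right) = - \frac{1208}{217} - \frac{146}{83} = - \frac{131946}{18011} \approx -7.3259$)
$H^{2} = \left(- \frac{131946}{18011}\right)^{2} = \frac{17409746916}{324396121}$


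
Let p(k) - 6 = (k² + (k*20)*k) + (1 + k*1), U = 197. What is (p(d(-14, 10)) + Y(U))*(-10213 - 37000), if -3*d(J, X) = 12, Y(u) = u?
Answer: -25306168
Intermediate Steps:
d(J, X) = -4 (d(J, X) = -⅓*12 = -4)
p(k) = 7 + k + 21*k² (p(k) = 6 + ((k² + (k*20)*k) + (1 + k*1)) = 6 + ((k² + (20*k)*k) + (1 + k)) = 6 + ((k² + 20*k²) + (1 + k)) = 6 + (21*k² + (1 + k)) = 6 + (1 + k + 21*k²) = 7 + k + 21*k²)
(p(d(-14, 10)) + Y(U))*(-10213 - 37000) = ((7 - 4 + 21*(-4)²) + 197)*(-10213 - 37000) = ((7 - 4 + 21*16) + 197)*(-47213) = ((7 - 4 + 336) + 197)*(-47213) = (339 + 197)*(-47213) = 536*(-47213) = -25306168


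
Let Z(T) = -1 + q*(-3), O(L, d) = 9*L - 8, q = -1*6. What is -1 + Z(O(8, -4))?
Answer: 16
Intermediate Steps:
q = -6
O(L, d) = -8 + 9*L
Z(T) = 17 (Z(T) = -1 - 6*(-3) = -1 + 18 = 17)
-1 + Z(O(8, -4)) = -1 + 17 = 16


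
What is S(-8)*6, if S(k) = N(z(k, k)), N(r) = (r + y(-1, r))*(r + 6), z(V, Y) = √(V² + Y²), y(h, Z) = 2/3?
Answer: 792 + 320*√2 ≈ 1244.5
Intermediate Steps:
y(h, Z) = ⅔ (y(h, Z) = 2*(⅓) = ⅔)
N(r) = (6 + r)*(⅔ + r) (N(r) = (r + ⅔)*(r + 6) = (⅔ + r)*(6 + r) = (6 + r)*(⅔ + r))
S(k) = 4 + 2*k² + 20*√2*√(k²)/3 (S(k) = 4 + (√(k² + k²))² + 20*√(k² + k²)/3 = 4 + (√(2*k²))² + 20*√(2*k²)/3 = 4 + (√2*√(k²))² + 20*(√2*√(k²))/3 = 4 + 2*k² + 20*√2*√(k²)/3)
S(-8)*6 = (4 + 2*(-8)² + 20*√2*√((-8)²)/3)*6 = (4 + 2*64 + 20*√2*√64/3)*6 = (4 + 128 + (20/3)*√2*8)*6 = (4 + 128 + 160*√2/3)*6 = (132 + 160*√2/3)*6 = 792 + 320*√2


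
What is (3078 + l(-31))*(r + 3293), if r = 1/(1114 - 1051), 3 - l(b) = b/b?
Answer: 91282400/9 ≈ 1.0142e+7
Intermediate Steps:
l(b) = 2 (l(b) = 3 - b/b = 3 - 1*1 = 3 - 1 = 2)
r = 1/63 ≈ 0.015873
(3078 + l(-31))*(r + 3293) = (3078 + 2)*(1/63 + 3293) = 3080*(207460/63) = 91282400/9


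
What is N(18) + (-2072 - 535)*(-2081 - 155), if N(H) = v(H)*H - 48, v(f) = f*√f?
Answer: 5829204 + 972*√2 ≈ 5.8306e+6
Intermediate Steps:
v(f) = f^(3/2)
N(H) = -48 + H^(5/2) (N(H) = H^(3/2)*H - 48 = H^(5/2) - 48 = -48 + H^(5/2))
N(18) + (-2072 - 535)*(-2081 - 155) = (-48 + 18^(5/2)) + (-2072 - 535)*(-2081 - 155) = (-48 + 972*√2) - 2607*(-2236) = (-48 + 972*√2) + 5829252 = 5829204 + 972*√2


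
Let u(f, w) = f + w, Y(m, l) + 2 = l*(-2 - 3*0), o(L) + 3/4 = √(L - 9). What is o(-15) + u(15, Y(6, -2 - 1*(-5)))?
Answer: 25/4 + 2*I*√6 ≈ 6.25 + 4.899*I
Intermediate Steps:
o(L) = -¾ + √(-9 + L) (o(L) = -¾ + √(L - 9) = -¾ + √(-9 + L))
Y(m, l) = -2 - 2*l (Y(m, l) = -2 + l*(-2 - 3*0) = -2 + l*(-2 + 0) = -2 + l*(-2) = -2 - 2*l)
o(-15) + u(15, Y(6, -2 - 1*(-5))) = (-¾ + √(-9 - 15)) + (15 + (-2 - 2*(-2 - 1*(-5)))) = (-¾ + √(-24)) + (15 + (-2 - 2*(-2 + 5))) = (-¾ + 2*I*√6) + (15 + (-2 - 2*3)) = (-¾ + 2*I*√6) + (15 + (-2 - 6)) = (-¾ + 2*I*√6) + (15 - 8) = (-¾ + 2*I*√6) + 7 = 25/4 + 2*I*√6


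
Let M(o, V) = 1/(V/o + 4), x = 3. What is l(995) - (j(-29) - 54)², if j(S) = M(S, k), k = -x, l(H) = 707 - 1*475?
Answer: -37636257/14161 ≈ -2657.7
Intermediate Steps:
l(H) = 232 (l(H) = 707 - 475 = 232)
k = -3 (k = -1*3 = -3)
M(o, V) = 1/(4 + V/o)
j(S) = S/(-3 + 4*S)
l(995) - (j(-29) - 54)² = 232 - (-29/(-3 + 4*(-29)) - 54)² = 232 - (-29/(-3 - 116) - 54)² = 232 - (-29/(-119) - 54)² = 232 - (-29*(-1/119) - 54)² = 232 - (29/119 - 54)² = 232 - (-6397/119)² = 232 - 1*40921609/14161 = 232 - 40921609/14161 = -37636257/14161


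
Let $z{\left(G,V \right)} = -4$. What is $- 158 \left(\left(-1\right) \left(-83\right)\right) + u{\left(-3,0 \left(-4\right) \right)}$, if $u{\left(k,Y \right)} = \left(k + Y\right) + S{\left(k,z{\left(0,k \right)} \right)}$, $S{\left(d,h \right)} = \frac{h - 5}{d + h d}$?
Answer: $-13118$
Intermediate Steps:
$S{\left(d,h \right)} = \frac{-5 + h}{d + d h}$
$u{\left(k,Y \right)} = Y + k + \frac{3}{k}$ ($u{\left(k,Y \right)} = \left(k + Y\right) + \frac{-5 - 4}{k \left(1 - 4\right)} = \left(Y + k\right) + \frac{1}{k} \frac{1}{-3} \left(-9\right) = \left(Y + k\right) + \frac{1}{k} \left(- \frac{1}{3}\right) \left(-9\right) = \left(Y + k\right) + \frac{3}{k} = Y + k + \frac{3}{k}$)
$- 158 \left(\left(-1\right) \left(-83\right)\right) + u{\left(-3,0 \left(-4\right) \right)} = - 158 \left(\left(-1\right) \left(-83\right)\right) + \left(0 \left(-4\right) - 3 + \frac{3}{-3}\right) = \left(-158\right) 83 + \left(0 - 3 + 3 \left(- \frac{1}{3}\right)\right) = -13114 - 4 = -13118$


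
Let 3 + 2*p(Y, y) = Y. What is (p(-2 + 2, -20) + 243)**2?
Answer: 233289/4 ≈ 58322.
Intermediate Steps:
p(Y, y) = -3/2 + Y/2
(p(-2 + 2, -20) + 243)**2 = ((-3/2 + (-2 + 2)/2) + 243)**2 = ((-3/2 + (1/2)*0) + 243)**2 = ((-3/2 + 0) + 243)**2 = (-3/2 + 243)**2 = (483/2)**2 = 233289/4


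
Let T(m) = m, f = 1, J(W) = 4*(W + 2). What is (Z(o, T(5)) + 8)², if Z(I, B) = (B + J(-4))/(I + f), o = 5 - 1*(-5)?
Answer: 7225/121 ≈ 59.711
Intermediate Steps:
o = 10 (o = 5 + 5 = 10)
J(W) = 8 + 4*W (J(W) = 4*(2 + W) = 8 + 4*W)
Z(I, B) = (-8 + B)/(1 + I) (Z(I, B) = (B + (8 + 4*(-4)))/(I + 1) = (B + (8 - 16))/(1 + I) = (B - 8)/(1 + I) = (-8 + B)/(1 + I))
(Z(o, T(5)) + 8)² = ((-8 + 5)/(1 + 10) + 8)² = (-3/11 + 8)² = (85/11)² = 7225/121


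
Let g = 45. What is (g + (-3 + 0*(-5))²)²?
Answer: 2916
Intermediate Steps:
(g + (-3 + 0*(-5))²)² = (45 + (-3 + 0*(-5))²)² = (45 + (-3 + 0)²)² = (45 + (-3)²)² = (45 + 9)² = 54² = 2916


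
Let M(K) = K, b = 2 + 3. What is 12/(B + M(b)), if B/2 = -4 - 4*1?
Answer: -12/11 ≈ -1.0909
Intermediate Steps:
b = 5
B = -16 (B = 2*(-4 - 4*1) = 2*(-4 - 4) = 2*(-8) = -16)
12/(B + M(b)) = 12/(-16 + 5) = 12/(-11) = 12*(-1/11) = -12/11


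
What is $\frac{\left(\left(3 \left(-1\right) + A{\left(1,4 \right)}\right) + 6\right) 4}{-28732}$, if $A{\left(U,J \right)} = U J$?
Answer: $- \frac{7}{7183} \approx -0.00097452$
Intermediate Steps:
$A{\left(U,J \right)} = J U$
$\frac{\left(\left(3 \left(-1\right) + A{\left(1,4 \right)}\right) + 6\right) 4}{-28732} = \frac{\left(\left(3 \left(-1\right) + 4 \cdot 1\right) + 6\right) 4}{-28732} = - \frac{\left(\left(-3 + 4\right) + 6\right) 4}{28732} = - \frac{\left(1 + 6\right) 4}{28732} = - \frac{7 \cdot 4}{28732} = \left(- \frac{1}{28732}\right) 28 = - \frac{7}{7183}$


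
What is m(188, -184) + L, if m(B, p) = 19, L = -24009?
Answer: -23990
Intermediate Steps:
m(188, -184) + L = 19 - 24009 = -23990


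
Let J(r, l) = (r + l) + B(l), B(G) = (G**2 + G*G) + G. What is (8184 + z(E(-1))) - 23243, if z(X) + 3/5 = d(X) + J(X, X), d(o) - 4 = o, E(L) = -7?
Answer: -74928/5 ≈ -14986.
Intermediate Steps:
B(G) = G + 2*G**2 (B(G) = (G**2 + G**2) + G = 2*G**2 + G = G + 2*G**2)
J(r, l) = l + r + l*(1 + 2*l) (J(r, l) = (r + l) + l*(1 + 2*l) = (l + r) + l*(1 + 2*l) = l + r + l*(1 + 2*l))
d(o) = 4 + o
z(X) = 17/5 + 3*X + X*(1 + 2*X) (z(X) = -3/5 + ((4 + X) + (X + X + X*(1 + 2*X))) = -3/5 + ((4 + X) + (2*X + X*(1 + 2*X))) = -3/5 + (4 + 3*X + X*(1 + 2*X)) = 17/5 + 3*X + X*(1 + 2*X))
(8184 + z(E(-1))) - 23243 = (8184 + (17/5 + 2*(-7)**2 + 4*(-7))) - 23243 = (8184 + (17/5 + 2*49 - 28)) - 23243 = (8184 + (17/5 + 98 - 28)) - 23243 = (8184 + 367/5) - 23243 = 41287/5 - 23243 = -74928/5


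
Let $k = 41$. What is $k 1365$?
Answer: $55965$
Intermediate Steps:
$k 1365 = 41 \cdot 1365 = 55965$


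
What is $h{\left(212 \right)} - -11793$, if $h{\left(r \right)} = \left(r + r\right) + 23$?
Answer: $12240$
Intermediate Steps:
$h{\left(r \right)} = 23 + 2 r$ ($h{\left(r \right)} = 2 r + 23 = 23 + 2 r$)
$h{\left(212 \right)} - -11793 = \left(23 + 2 \cdot 212\right) - -11793 = \left(23 + 424\right) + 11793 = 447 + 11793 = 12240$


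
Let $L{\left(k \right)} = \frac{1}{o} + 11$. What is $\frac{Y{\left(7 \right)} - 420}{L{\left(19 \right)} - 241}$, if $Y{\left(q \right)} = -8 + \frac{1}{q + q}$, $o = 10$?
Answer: $\frac{29955}{16093} \approx 1.8614$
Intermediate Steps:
$L{\left(k \right)} = \frac{111}{10}$ ($L{\left(k \right)} = \frac{1}{10} + 11 = \frac{111}{10}$)
$Y{\left(q \right)} = -8 + \frac{1}{2 q}$
$\frac{Y{\left(7 \right)} - 420}{L{\left(19 \right)} - 241} = \frac{\left(-8 + \frac{1}{2 \cdot 7}\right) - 420}{\frac{111}{10} - 241} = \frac{\left(-8 + \frac{1}{2} \cdot \frac{1}{7}\right) - 420}{- \frac{2299}{10}} = \left(\left(-8 + \frac{1}{14}\right) - 420\right) \left(- \frac{10}{2299}\right) = \left(- \frac{111}{14} - 420\right) \left(- \frac{10}{2299}\right) = \left(- \frac{5991}{14}\right) \left(- \frac{10}{2299}\right) = \frac{29955}{16093}$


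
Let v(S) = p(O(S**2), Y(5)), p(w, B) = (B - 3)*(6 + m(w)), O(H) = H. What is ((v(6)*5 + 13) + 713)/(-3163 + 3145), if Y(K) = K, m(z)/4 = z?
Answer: -371/3 ≈ -123.67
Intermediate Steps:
m(z) = 4*z
p(w, B) = (-3 + B)*(6 + 4*w) (p(w, B) = (B - 3)*(6 + 4*w) = (-3 + B)*(6 + 4*w))
v(S) = 12 + 8*S**2 (v(S) = -18 - 12*S**2 + 6*5 + 4*5*S**2 = -18 - 12*S**2 + 30 + 20*S**2 = 12 + 8*S**2)
((v(6)*5 + 13) + 713)/(-3163 + 3145) = (((12 + 8*6**2)*5 + 13) + 713)/(-3163 + 3145) = (((12 + 8*36)*5 + 13) + 713)/(-18) = (((12 + 288)*5 + 13) + 713)*(-1/18) = ((300*5 + 13) + 713)*(-1/18) = ((1500 + 13) + 713)*(-1/18) = (1513 + 713)*(-1/18) = 2226*(-1/18) = -371/3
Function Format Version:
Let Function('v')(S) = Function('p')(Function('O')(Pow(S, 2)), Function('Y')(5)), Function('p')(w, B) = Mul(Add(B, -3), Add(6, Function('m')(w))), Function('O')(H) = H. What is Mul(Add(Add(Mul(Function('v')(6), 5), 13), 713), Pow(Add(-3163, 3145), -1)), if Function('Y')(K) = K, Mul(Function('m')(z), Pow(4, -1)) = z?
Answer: Rational(-371, 3) ≈ -123.67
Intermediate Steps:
Function('m')(z) = Mul(4, z)
Function('p')(w, B) = Mul(Add(-3, B), Add(6, Mul(4, w))) (Function('p')(w, B) = Mul(Add(B, -3), Add(6, Mul(4, w))) = Mul(Add(-3, B), Add(6, Mul(4, w))))
Function('v')(S) = Add(12, Mul(8, Pow(S, 2))) (Function('v')(S) = Add(-18, Mul(-12, Pow(S, 2)), Mul(6, 5), Mul(4, 5, Pow(S, 2))) = Add(-18, Mul(-12, Pow(S, 2)), 30, Mul(20, Pow(S, 2))) = Add(12, Mul(8, Pow(S, 2))))
Mul(Add(Add(Mul(Function('v')(6), 5), 13), 713), Pow(Add(-3163, 3145), -1)) = Mul(Add(Add(Mul(Add(12, Mul(8, Pow(6, 2))), 5), 13), 713), Pow(Add(-3163, 3145), -1)) = Mul(Add(Add(Mul(Add(12, Mul(8, 36)), 5), 13), 713), Pow(-18, -1)) = Mul(Add(Add(Mul(Add(12, 288), 5), 13), 713), Rational(-1, 18)) = Mul(Add(Add(Mul(300, 5), 13), 713), Rational(-1, 18)) = Mul(Add(Add(1500, 13), 713), Rational(-1, 18)) = Mul(Add(1513, 713), Rational(-1, 18)) = Mul(2226, Rational(-1, 18)) = Rational(-371, 3)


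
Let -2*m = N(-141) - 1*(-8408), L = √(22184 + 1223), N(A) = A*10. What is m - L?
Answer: -3499 - √23407 ≈ -3652.0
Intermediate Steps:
N(A) = 10*A
L = √23407 ≈ 152.99
m = -3499 (m = -(10*(-141) - 1*(-8408))/2 = -(-1410 + 8408)/2 = -½*6998 = -3499)
m - L = -3499 - √23407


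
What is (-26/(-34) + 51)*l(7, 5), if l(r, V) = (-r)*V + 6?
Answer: -25520/17 ≈ -1501.2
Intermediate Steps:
l(r, V) = 6 - V*r (l(r, V) = -V*r + 6 = 6 - V*r)
(-26/(-34) + 51)*l(7, 5) = (-26/(-34) + 51)*(6 - 1*5*7) = (-26*(-1/34) + 51)*(6 - 35) = (13/17 + 51)*(-29) = (880/17)*(-29) = -25520/17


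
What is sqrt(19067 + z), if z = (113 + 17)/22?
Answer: sqrt(2307822)/11 ≈ 138.10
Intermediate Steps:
z = 65/11 (z = 130*(1/22) = 65/11 ≈ 5.9091)
sqrt(19067 + z) = sqrt(19067 + 65/11) = sqrt(209802/11) = sqrt(2307822)/11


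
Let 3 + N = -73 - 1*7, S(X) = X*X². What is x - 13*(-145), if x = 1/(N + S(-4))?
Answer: 277094/147 ≈ 1885.0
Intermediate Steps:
S(X) = X³
N = -83 (N = -3 + (-73 - 1*7) = -3 + (-73 - 7) = -3 - 80 = -83)
x = -1/147 (x = 1/(-83 + (-4)³) = 1/(-83 - 64) = 1/(-147) = -1/147 ≈ -0.0068027)
x - 13*(-145) = -1/147 - 13*(-145) = -1/147 + 1885 = 277094/147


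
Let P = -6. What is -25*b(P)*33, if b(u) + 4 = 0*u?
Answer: 3300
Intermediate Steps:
b(u) = -4 (b(u) = -4 + 0*u = -4 + 0 = -4)
-25*b(P)*33 = -25*(-4)*33 = 100*33 = 3300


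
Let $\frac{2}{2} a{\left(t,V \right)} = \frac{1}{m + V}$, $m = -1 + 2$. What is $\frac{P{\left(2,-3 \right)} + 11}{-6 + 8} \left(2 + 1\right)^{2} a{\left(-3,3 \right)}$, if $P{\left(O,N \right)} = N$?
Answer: $9$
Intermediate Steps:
$m = 1$
$a{\left(t,V \right)} = \frac{1}{1 + V}$
$\frac{P{\left(2,-3 \right)} + 11}{-6 + 8} \left(2 + 1\right)^{2} a{\left(-3,3 \right)} = \frac{\frac{-3 + 11}{-6 + 8} \left(2 + 1\right)^{2}}{1 + 3} = \frac{\frac{8}{2} \cdot 3^{2}}{4} = 8 \cdot \frac{1}{2} \cdot 9 \cdot \frac{1}{4} = 4 \cdot 9 \cdot \frac{1}{4} = 36 \cdot \frac{1}{4} = 9$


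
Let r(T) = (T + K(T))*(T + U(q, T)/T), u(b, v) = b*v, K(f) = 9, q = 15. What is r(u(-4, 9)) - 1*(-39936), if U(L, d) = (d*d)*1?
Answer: 41880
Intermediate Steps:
U(L, d) = d² (U(L, d) = d²*1 = d²)
r(T) = 2*T*(9 + T) (r(T) = (T + 9)*(T + T²/T) = (9 + T)*(T + T) = (9 + T)*(2*T) = 2*T*(9 + T))
r(u(-4, 9)) - 1*(-39936) = 2*(-4*9)*(9 - 4*9) - 1*(-39936) = 2*(-36)*(9 - 36) + 39936 = 2*(-36)*(-27) + 39936 = 1944 + 39936 = 41880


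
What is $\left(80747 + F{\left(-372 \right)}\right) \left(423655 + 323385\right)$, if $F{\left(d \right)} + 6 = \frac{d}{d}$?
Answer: $60317503680$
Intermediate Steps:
$F{\left(d \right)} = -5$ ($F{\left(d \right)} = -6 + \frac{d}{d} = -6 + 1 = -5$)
$\left(80747 + F{\left(-372 \right)}\right) \left(423655 + 323385\right) = \left(80747 - 5\right) \left(423655 + 323385\right) = 80742 \cdot 747040 = 60317503680$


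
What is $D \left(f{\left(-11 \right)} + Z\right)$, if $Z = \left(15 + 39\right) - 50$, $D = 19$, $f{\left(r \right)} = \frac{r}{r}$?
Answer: $95$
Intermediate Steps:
$f{\left(r \right)} = 1$
$Z = 4$ ($Z = 54 - 50 = 4$)
$D \left(f{\left(-11 \right)} + Z\right) = 19 \left(1 + 4\right) = 19 \cdot 5 = 95$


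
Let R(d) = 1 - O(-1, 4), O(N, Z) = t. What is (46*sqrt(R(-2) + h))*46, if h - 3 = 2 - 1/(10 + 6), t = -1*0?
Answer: 529*sqrt(95) ≈ 5156.1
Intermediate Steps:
t = 0
O(N, Z) = 0
R(d) = 1 (R(d) = 1 - 1*0 = 1 + 0 = 1)
h = 79/16 (h = 3 + (2 - 1/(10 + 6)) = 3 + (2 - 1/16) = 3 + 31/16 = 79/16 ≈ 4.9375)
(46*sqrt(R(-2) + h))*46 = (46*sqrt(1 + 79/16))*46 = (46*sqrt(95/16))*46 = (46*(sqrt(95)/4))*46 = (23*sqrt(95)/2)*46 = 529*sqrt(95)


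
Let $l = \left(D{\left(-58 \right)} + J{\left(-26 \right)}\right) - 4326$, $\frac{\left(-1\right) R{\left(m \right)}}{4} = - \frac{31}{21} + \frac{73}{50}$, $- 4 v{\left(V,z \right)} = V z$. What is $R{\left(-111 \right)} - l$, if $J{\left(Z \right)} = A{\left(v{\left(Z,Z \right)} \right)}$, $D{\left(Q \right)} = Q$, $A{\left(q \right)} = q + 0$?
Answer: $\frac{2390359}{525} \approx 4553.1$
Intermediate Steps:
$v{\left(V,z \right)} = - \frac{V z}{4}$
$R{\left(m \right)} = \frac{34}{525}$ ($R{\left(m \right)} = - 4 \left(- \frac{31}{21} + \frac{73}{50}\right) = \left(-4\right) \left(- \frac{17}{1050}\right) = \frac{34}{525}$)
$A{\left(q \right)} = q$
$J{\left(Z \right)} = - \frac{Z^{2}}{4}$ ($J{\left(Z \right)} = - \frac{Z Z}{4} = - \frac{Z^{2}}{4}$)
$l = -4553$ ($l = \left(-58 - \frac{\left(-26\right)^{2}}{4}\right) - 4326 = \left(-58 - 169\right) - 4326 = -227 - 4326 = -4553$)
$R{\left(-111 \right)} - l = \frac{34}{525} - -4553 = \frac{34}{525} + 4553 = \frac{2390359}{525}$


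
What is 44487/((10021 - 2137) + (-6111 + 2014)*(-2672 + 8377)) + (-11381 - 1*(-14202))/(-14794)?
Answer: -5120939923/26589940138 ≈ -0.19259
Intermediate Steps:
44487/((10021 - 2137) + (-6111 + 2014)*(-2672 + 8377)) + (-11381 - 1*(-14202))/(-14794) = 44487/(7884 - 4097*5705) + (-11381 + 14202)*(-1/14794) = 44487/(7884 - 23373385) + 2821*(-1/14794) = 44487/(-23365501) - 217/1138 = 44487*(-1/23365501) - 217/1138 = -44487/23365501 - 217/1138 = -5120939923/26589940138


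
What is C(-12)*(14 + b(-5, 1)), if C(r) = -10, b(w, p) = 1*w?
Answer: -90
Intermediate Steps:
b(w, p) = w
C(-12)*(14 + b(-5, 1)) = -10*(14 - 5) = -10*9 = -90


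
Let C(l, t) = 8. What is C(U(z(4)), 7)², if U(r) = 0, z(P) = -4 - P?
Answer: 64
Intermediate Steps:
C(U(z(4)), 7)² = 8² = 64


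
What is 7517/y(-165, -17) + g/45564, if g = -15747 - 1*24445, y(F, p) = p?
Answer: -85796963/193647 ≈ -443.06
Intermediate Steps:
g = -40192 (g = -15747 - 24445 = -40192)
7517/y(-165, -17) + g/45564 = 7517/(-17) - 40192/45564 = 7517*(-1/17) - 40192*1/45564 = -7517/17 - 10048/11391 = -85796963/193647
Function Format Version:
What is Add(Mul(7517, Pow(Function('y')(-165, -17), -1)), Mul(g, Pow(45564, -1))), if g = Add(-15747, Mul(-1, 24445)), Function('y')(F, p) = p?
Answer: Rational(-85796963, 193647) ≈ -443.06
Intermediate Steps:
g = -40192 (g = Add(-15747, -24445) = -40192)
Add(Mul(7517, Pow(Function('y')(-165, -17), -1)), Mul(g, Pow(45564, -1))) = Add(Mul(7517, Pow(-17, -1)), Mul(-40192, Pow(45564, -1))) = Add(Mul(7517, Rational(-1, 17)), Mul(-40192, Rational(1, 45564))) = Add(Rational(-7517, 17), Rational(-10048, 11391)) = Rational(-85796963, 193647)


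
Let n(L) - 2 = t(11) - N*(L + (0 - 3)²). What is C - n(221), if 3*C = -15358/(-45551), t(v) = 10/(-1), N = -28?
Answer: -878936738/136653 ≈ -6431.9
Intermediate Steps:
t(v) = -10 (t(v) = 10*(-1) = -10)
C = 15358/136653 (C = (-15358/(-45551))/3 = (-15358*(-1/45551))/3 = (⅓)*(15358/45551) = 15358/136653 ≈ 0.11239)
n(L) = 244 + 28*L (n(L) = 2 + (-10 - (-28)*(L + (0 - 3)²)) = 2 + (-10 - (-28)*(L + (-3)²)) = 2 + (-10 - (-28)*(L + 9)) = 2 + (-10 - (-28)*(9 + L)) = 2 + (-10 - (-252 - 28*L)) = 2 + (-10 + (252 + 28*L)) = 2 + (242 + 28*L) = 244 + 28*L)
C - n(221) = 15358/136653 - (244 + 28*221) = 15358/136653 - (244 + 6188) = 15358/136653 - 1*6432 = 15358/136653 - 6432 = -878936738/136653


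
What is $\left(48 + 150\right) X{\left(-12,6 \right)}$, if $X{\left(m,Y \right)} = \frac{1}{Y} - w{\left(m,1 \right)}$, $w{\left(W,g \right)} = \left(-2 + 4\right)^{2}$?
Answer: $-759$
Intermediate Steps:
$w{\left(W,g \right)} = 4$ ($w{\left(W,g \right)} = 2^{2} = 4$)
$X{\left(m,Y \right)} = -4 + \frac{1}{Y}$ ($X{\left(m,Y \right)} = \frac{1}{Y} - 4 = -4 + \frac{1}{Y}$)
$\left(48 + 150\right) X{\left(-12,6 \right)} = \left(48 + 150\right) \left(-4 + \frac{1}{6}\right) = 198 \left(-4 + \frac{1}{6}\right) = 198 \left(- \frac{23}{6}\right) = -759$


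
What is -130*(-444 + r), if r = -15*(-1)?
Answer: 55770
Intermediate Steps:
r = 15
-130*(-444 + r) = -130*(-444 + 15) = -130*(-429) = 55770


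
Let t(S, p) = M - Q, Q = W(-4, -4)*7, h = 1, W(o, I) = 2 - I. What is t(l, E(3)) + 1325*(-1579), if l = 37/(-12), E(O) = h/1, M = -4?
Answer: -2092221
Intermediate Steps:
Q = 42 (Q = (2 - 1*(-4))*7 = (2 + 4)*7 = 6*7 = 42)
E(O) = 1 (E(O) = 1/1 = 1*1 = 1)
l = -37/12 (l = 37*(-1/12) = -37/12 ≈ -3.0833)
t(S, p) = -46 (t(S, p) = -4 - 1*42 = -4 - 42 = -46)
t(l, E(3)) + 1325*(-1579) = -46 + 1325*(-1579) = -46 - 2092175 = -2092221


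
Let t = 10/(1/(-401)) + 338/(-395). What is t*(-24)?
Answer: 38022912/395 ≈ 96261.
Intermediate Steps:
t = -1584288/395 (t = 10/(-1/401) + 338*(-1/395) = 10*(-401) - 338/395 = -4010 - 338/395 = -1584288/395 ≈ -4010.9)
t*(-24) = -1584288/395*(-24) = 38022912/395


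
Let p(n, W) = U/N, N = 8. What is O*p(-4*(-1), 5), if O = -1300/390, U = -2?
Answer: ⅚ ≈ 0.83333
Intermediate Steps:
O = -10/3 (O = -1300*1/390 = -10/3 ≈ -3.3333)
p(n, W) = -¼ (p(n, W) = -2/8 = -2*⅛ = -¼)
O*p(-4*(-1), 5) = -10/3*(-¼) = ⅚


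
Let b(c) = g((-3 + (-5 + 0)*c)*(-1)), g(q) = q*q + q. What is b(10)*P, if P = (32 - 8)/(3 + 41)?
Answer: 17172/11 ≈ 1561.1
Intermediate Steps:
P = 6/11 (P = 24/44 = 24*(1/44) = 6/11 ≈ 0.54545)
g(q) = q + q² (g(q) = q² + q = q + q²)
b(c) = (3 + 5*c)*(4 + 5*c) (b(c) = ((-3 + (-5 + 0)*c)*(-1))*(1 + (-3 + (-5 + 0)*c)*(-1)) = ((-3 - 5*c)*(-1))*(1 + (-3 - 5*c)*(-1)) = (3 + 5*c)*(1 + (3 + 5*c)) = (3 + 5*c)*(4 + 5*c))
b(10)*P = ((3 + 5*10)*(4 + 5*10))*(6/11) = ((3 + 50)*(4 + 50))*(6/11) = (53*54)*(6/11) = 2862*(6/11) = 17172/11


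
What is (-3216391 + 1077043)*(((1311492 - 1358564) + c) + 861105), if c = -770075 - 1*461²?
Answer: 360614916924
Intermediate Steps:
c = -982596 (c = -770075 - 1*212521 = -770075 - 212521 = -982596)
(-3216391 + 1077043)*(((1311492 - 1358564) + c) + 861105) = (-3216391 + 1077043)*(((1311492 - 1358564) - 982596) + 861105) = -2139348*((-47072 - 982596) + 861105) = -2139348*(-1029668 + 861105) = -2139348*(-168563) = 360614916924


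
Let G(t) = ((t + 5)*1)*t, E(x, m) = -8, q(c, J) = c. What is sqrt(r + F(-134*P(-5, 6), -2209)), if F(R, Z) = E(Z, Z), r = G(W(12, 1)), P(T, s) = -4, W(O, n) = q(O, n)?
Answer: 14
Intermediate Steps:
W(O, n) = O
G(t) = t*(5 + t) (G(t) = ((5 + t)*1)*t = (5 + t)*t = t*(5 + t))
r = 204 (r = 12*(5 + 12) = 12*17 = 204)
F(R, Z) = -8
sqrt(r + F(-134*P(-5, 6), -2209)) = sqrt(204 - 8) = sqrt(196) = 14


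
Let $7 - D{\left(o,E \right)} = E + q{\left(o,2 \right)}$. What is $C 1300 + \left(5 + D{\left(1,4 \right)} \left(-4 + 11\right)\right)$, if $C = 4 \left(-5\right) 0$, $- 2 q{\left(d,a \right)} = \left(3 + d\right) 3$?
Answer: $68$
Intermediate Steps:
$q{\left(d,a \right)} = - \frac{9}{2} - \frac{3 d}{2}$ ($q{\left(d,a \right)} = - \frac{\left(3 + d\right) 3}{2} = - \frac{9 + 3 d}{2} = - \frac{9}{2} - \frac{3 d}{2}$)
$C = 0$ ($C = \left(-20\right) 0 = 0$)
$D{\left(o,E \right)} = \frac{23}{2} - E + \frac{3 o}{2}$ ($D{\left(o,E \right)} = 7 - \left(E - \left(\frac{9}{2} + \frac{3 o}{2}\right)\right) = 7 - \left(- \frac{9}{2} + E - \frac{3 o}{2}\right) = 7 + \left(\frac{9}{2} - E + \frac{3 o}{2}\right) = \frac{23}{2} - E + \frac{3 o}{2}$)
$C 1300 + \left(5 + D{\left(1,4 \right)} \left(-4 + 11\right)\right) = 0 \cdot 1300 + \left(5 + \left(\frac{23}{2} - 4 + \frac{3}{2} \cdot 1\right) \left(-4 + 11\right)\right) = 0 + \left(5 + \left(\frac{23}{2} - 4 + \frac{3}{2}\right) 7\right) = 0 + \left(5 + 9 \cdot 7\right) = 0 + \left(5 + 63\right) = 0 + 68 = 68$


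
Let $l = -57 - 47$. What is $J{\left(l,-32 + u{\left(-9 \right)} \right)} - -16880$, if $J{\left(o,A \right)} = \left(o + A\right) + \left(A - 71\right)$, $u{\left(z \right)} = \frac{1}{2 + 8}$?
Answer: $\frac{83206}{5} \approx 16641.0$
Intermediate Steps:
$u{\left(z \right)} = \frac{1}{10}$
$l = -104$ ($l = -57 - 47 = -104$)
$J{\left(o,A \right)} = -71 + o + 2 A$ ($J{\left(o,A \right)} = \left(A + o\right) + \left(-71 + A\right) = -71 + o + 2 A$)
$J{\left(l,-32 + u{\left(-9 \right)} \right)} - -16880 = \left(-71 - 104 + 2 \left(-32 + \frac{1}{10}\right)\right) - -16880 = \left(-71 - 104 + 2 \left(- \frac{319}{10}\right)\right) + 16880 = \left(-71 - 104 - \frac{319}{5}\right) + 16880 = - \frac{1194}{5} + 16880 = \frac{83206}{5}$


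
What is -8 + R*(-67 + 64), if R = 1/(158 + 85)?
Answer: -649/81 ≈ -8.0123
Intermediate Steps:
R = 1/243 ≈ 0.0041152
-8 + R*(-67 + 64) = -8 + (-67 + 64)/243 = -8 + (1/243)*(-3) = -8 - 1/81 = -649/81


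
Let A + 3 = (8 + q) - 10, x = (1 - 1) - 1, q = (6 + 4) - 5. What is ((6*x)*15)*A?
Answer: 0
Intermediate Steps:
q = 5 (q = 10 - 5 = 5)
x = -1 (x = 0 - 1 = -1)
A = 0 (A = -3 + ((8 + 5) - 10) = -3 + (13 - 10) = -3 + 3 = 0)
((6*x)*15)*A = ((6*(-1))*15)*0 = -6*15*0 = -90*0 = 0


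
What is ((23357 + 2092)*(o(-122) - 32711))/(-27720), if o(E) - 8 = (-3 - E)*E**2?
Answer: -14747636119/9240 ≈ -1.5961e+6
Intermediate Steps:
o(E) = 8 + E**2*(-3 - E) (o(E) = 8 + (-3 - E)*E**2 = 8 + E**2*(-3 - E))
((23357 + 2092)*(o(-122) - 32711))/(-27720) = ((23357 + 2092)*((8 - 1*(-122)**3 - 3*(-122)**2) - 32711))/(-27720) = (25449*((8 - 1*(-1815848) - 3*14884) - 32711))*(-1/27720) = (25449*((8 + 1815848 - 44652) - 32711))*(-1/27720) = (25449*(1771204 - 32711))*(-1/27720) = (25449*1738493)*(-1/27720) = 44242908357*(-1/27720) = -14747636119/9240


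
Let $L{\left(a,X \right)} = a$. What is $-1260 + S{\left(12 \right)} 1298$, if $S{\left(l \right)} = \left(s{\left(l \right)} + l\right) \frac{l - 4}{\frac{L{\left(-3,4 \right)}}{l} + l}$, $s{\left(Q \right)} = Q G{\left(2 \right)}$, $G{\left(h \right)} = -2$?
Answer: $- \frac{557652}{47} \approx -11865.0$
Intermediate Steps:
$s{\left(Q \right)} = - 2 Q$ ($s{\left(Q \right)} = Q \left(-2\right) = - 2 Q$)
$S{\left(l \right)} = - \frac{l \left(-4 + l\right)}{l - \frac{3}{l}}$ ($S{\left(l \right)} = \left(- 2 l + l\right) \frac{l - 4}{- \frac{3}{l} + l} = - l \frac{-4 + l}{l - \frac{3}{l}} = - \frac{l \left(-4 + l\right)}{l - \frac{3}{l}}$)
$-1260 + S{\left(12 \right)} 1298 = -1260 + \frac{12^{2} \left(4 - 12\right)}{-3 + 12^{2}} \cdot 1298 = -1260 + \frac{144 \left(4 - 12\right)}{-3 + 144} \cdot 1298 = -1260 + 144 \cdot \frac{1}{141} \left(-8\right) 1298 = -1260 - \frac{498432}{47} = - \frac{557652}{47}$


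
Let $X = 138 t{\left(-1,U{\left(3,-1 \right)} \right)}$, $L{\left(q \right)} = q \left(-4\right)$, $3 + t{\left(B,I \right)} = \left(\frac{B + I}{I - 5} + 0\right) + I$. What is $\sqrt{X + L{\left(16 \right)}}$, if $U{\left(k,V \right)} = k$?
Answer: $i \sqrt{202} \approx 14.213 i$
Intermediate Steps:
$t{\left(B,I \right)} = -3 + I + \frac{B + I}{-5 + I}$ ($t{\left(B,I \right)} = -3 + \left(\left(\frac{B + I}{I - 5} + 0\right) + I\right) = -3 + \left(\left(\frac{B + I}{-5 + I} + 0\right) + I\right) = -3 + \left(\frac{B + I}{-5 + I} + I\right) = -3 + \left(I + \frac{B + I}{-5 + I}\right) = -3 + I + \frac{B + I}{-5 + I}$)
$L{\left(q \right)} = - 4 q$
$X = -138$ ($X = 138 \frac{15 - 1 + 3^{2} - 21}{-5 + 3} = 138 \frac{15 - 1 + 9 - 21}{-2} = 138 \left(\left(- \frac{1}{2}\right) 2\right) = 138 \left(-1\right) = -138$)
$\sqrt{X + L{\left(16 \right)}} = \sqrt{-138 - 64} = \sqrt{-202} = i \sqrt{202}$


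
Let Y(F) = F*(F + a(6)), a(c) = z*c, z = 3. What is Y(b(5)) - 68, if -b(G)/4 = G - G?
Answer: -68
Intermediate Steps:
b(G) = 0 (b(G) = -4*(G - G) = -4*0 = 0)
a(c) = 3*c
Y(F) = F*(18 + F) (Y(F) = F*(F + 3*6) = F*(F + 18) = F*(18 + F))
Y(b(5)) - 68 = 0*(18 + 0) - 68 = 0*18 - 68 = 0 - 68 = -68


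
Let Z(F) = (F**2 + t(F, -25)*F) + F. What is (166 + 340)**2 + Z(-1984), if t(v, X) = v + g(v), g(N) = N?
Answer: 12062820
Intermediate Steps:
t(v, X) = 2*v (t(v, X) = v + v = 2*v)
Z(F) = F + 3*F**2 (Z(F) = (F**2 + (2*F)*F) + F = (F**2 + 2*F**2) + F = 3*F**2 + F = F + 3*F**2)
(166 + 340)**2 + Z(-1984) = (166 + 340)**2 - 1984*(1 + 3*(-1984)) = 506**2 - 1984*(1 - 5952) = 256036 - 1984*(-5951) = 256036 + 11806784 = 12062820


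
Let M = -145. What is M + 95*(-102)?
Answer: -9835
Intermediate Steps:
M + 95*(-102) = -145 + 95*(-102) = -145 - 9690 = -9835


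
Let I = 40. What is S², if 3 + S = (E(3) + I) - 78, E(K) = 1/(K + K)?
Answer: 60025/36 ≈ 1667.4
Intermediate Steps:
E(K) = 1/(2*K)
S = -245/6 (S = -3 + (((½)/3 + 40) - 78) = -3 + (((½)*(⅓) + 40) - 78) = -3 + ((⅙ + 40) - 78) = -3 + (241/6 - 78) = -3 - 227/6 = -245/6 ≈ -40.833)
S² = (-245/6)² = 60025/36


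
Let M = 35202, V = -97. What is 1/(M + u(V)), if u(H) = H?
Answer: 1/35105 ≈ 2.8486e-5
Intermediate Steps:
1/(M + u(V)) = 1/(35202 - 97) = 1/35105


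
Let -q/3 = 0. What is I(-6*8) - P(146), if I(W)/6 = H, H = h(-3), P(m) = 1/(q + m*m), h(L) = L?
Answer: -383689/21316 ≈ -18.000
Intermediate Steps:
q = 0 (q = -3*0 = 0)
P(m) = m**(-2) (P(m) = 1/(0 + m*m) = 1/(0 + m**2) = 1/(m**2) = m**(-2))
H = -3
I(W) = -18 (I(W) = 6*(-3) = -18)
I(-6*8) - P(146) = -18 - 1/146**2 = -18 - 1*1/21316 = -18 - 1/21316 = -383689/21316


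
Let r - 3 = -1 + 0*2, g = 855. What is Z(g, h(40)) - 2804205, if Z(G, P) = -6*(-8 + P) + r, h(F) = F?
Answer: -2804395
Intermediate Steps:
r = 2 (r = 3 + (-1 + 0*2) = 3 + (-1 + 0) = 3 - 1 = 2)
Z(G, P) = 50 - 6*P (Z(G, P) = -6*(-8 + P) + 2 = (48 - 6*P) + 2 = 50 - 6*P)
Z(g, h(40)) - 2804205 = (50 - 6*40) - 2804205 = (50 - 240) - 2804205 = -190 - 2804205 = -2804395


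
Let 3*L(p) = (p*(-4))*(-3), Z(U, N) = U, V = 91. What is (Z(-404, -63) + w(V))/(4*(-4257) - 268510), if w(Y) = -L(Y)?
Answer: 384/142769 ≈ 0.0026897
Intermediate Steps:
L(p) = 4*p (L(p) = ((p*(-4))*(-3))/3 = (-4*p*(-3))/3 = (12*p)/3 = 4*p)
w(Y) = -4*Y
(Z(-404, -63) + w(V))/(4*(-4257) - 268510) = (-404 - 4*91)/(4*(-4257) - 268510) = (-404 - 364)/(-17028 - 268510) = -768/(-285538) = -768*(-1/285538) = 384/142769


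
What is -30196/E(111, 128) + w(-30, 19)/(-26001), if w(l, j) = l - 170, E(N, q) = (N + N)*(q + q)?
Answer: -64479983/123140736 ≈ -0.52363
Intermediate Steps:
E(N, q) = 4*N*q (E(N, q) = (2*N)*(2*q) = 4*N*q)
w(l, j) = -170 + l
-30196/E(111, 128) + w(-30, 19)/(-26001) = -30196/(4*111*128) + (-170 - 30)/(-26001) = -30196/56832 - 200*(-1/26001) = -30196*1/56832 + 200/26001 = -7549/14208 + 200/26001 = -64479983/123140736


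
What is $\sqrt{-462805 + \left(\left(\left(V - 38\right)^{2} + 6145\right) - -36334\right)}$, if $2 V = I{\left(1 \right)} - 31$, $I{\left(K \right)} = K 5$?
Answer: $35 i \sqrt{341} \approx 646.32 i$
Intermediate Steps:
$I{\left(K \right)} = 5 K$
$V = -13$ ($V = \frac{5 \cdot 1 - 31}{2} = \frac{5 - 31}{2} = \frac{1}{2} \left(-26\right) = -13$)
$\sqrt{-462805 + \left(\left(\left(V - 38\right)^{2} + 6145\right) - -36334\right)} = \sqrt{-462805 + \left(\left(\left(-13 - 38\right)^{2} + 6145\right) - -36334\right)} = \sqrt{-462805 + \left(\left(\left(-51\right)^{2} + 6145\right) + 36334\right)} = \sqrt{-462805 + \left(\left(2601 + 6145\right) + 36334\right)} = \sqrt{-462805 + \left(8746 + 36334\right)} = \sqrt{-462805 + 45080} = \sqrt{-417725} = 35 i \sqrt{341}$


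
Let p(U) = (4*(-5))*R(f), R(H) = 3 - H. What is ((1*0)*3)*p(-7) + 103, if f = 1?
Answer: 103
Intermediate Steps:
p(U) = -40 (p(U) = (4*(-5))*(3 - 1*1) = -20*(3 - 1) = -20*2 = -40)
((1*0)*3)*p(-7) + 103 = ((1*0)*3)*(-40) + 103 = (0*3)*(-40) + 103 = 0*(-40) + 103 = 0 + 103 = 103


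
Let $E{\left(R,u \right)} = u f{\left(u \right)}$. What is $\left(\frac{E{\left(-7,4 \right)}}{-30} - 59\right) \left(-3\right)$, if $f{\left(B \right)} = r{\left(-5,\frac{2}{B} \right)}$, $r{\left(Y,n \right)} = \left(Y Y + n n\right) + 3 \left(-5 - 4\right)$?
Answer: $\frac{1763}{10} \approx 176.3$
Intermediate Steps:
$r{\left(Y,n \right)} = -27 + Y^{2} + n^{2}$ ($r{\left(Y,n \right)} = \left(Y^{2} + n^{2}\right) + 3 \left(-9\right) = \left(Y^{2} + n^{2}\right) - 27 = -27 + Y^{2} + n^{2}$)
$f{\left(B \right)} = -2 + \frac{4}{B^{2}}$ ($f{\left(B \right)} = -27 + \left(-5\right)^{2} + \left(\frac{2}{B}\right)^{2} = -27 + 25 + \frac{4}{B^{2}} = -2 + \frac{4}{B^{2}}$)
$E{\left(R,u \right)} = u \left(-2 + \frac{4}{u^{2}}\right)$
$\left(\frac{E{\left(-7,4 \right)}}{-30} - 59\right) \left(-3\right) = \left(\frac{\left(-2\right) 4 + \frac{4}{4}}{-30} - 59\right) \left(-3\right) = \left(\left(-8 + 4 \cdot \frac{1}{4}\right) \left(- \frac{1}{30}\right) - 59\right) \left(-3\right) = \left(\left(-8 + 1\right) \left(- \frac{1}{30}\right) - 59\right) \left(-3\right) = \left(\left(-7\right) \left(- \frac{1}{30}\right) - 59\right) \left(-3\right) = \left(\frac{7}{30} - 59\right) \left(-3\right) = \left(- \frac{1763}{30}\right) \left(-3\right) = \frac{1763}{10}$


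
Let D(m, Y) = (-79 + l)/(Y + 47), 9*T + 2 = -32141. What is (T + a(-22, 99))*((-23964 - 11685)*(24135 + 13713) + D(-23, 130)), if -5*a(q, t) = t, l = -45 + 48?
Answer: 7718822070929656/1593 ≈ 4.8455e+12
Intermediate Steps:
T = -32143/9 (T = -2/9 + (⅑)*(-32141) = -2/9 - 32141/9 = -32143/9 ≈ -3571.4)
l = 3
a(q, t) = -t/5
D(m, Y) = -76/(47 + Y) (D(m, Y) = (-79 + 3)/(Y + 47) = -76/(47 + Y))
(T + a(-22, 99))*((-23964 - 11685)*(24135 + 13713) + D(-23, 130)) = (-32143/9 - ⅕*99)*((-23964 - 11685)*(24135 + 13713) - 76/(47 + 130)) = (-32143/9 - 99/5)*(-35649*37848 - 76/177) = -161606*(-1349243352 - 76*1/177)/45 = -161606*(-1349243352 - 76/177)/45 = -161606/45*(-238816073380/177) = 7718822070929656/1593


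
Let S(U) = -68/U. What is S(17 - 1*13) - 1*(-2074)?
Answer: 2057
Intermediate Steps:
S(17 - 1*13) - 1*(-2074) = -68/(17 - 1*13) - 1*(-2074) = -68/(17 - 13) + 2074 = -68/4 + 2074 = -68*¼ + 2074 = -17 + 2074 = 2057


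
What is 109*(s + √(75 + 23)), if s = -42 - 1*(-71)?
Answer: 3161 + 763*√2 ≈ 4240.0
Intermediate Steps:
s = 29 (s = -42 + 71 = 29)
109*(s + √(75 + 23)) = 109*(29 + √(75 + 23)) = 109*(29 + √98) = 109*(29 + 7*√2) = 3161 + 763*√2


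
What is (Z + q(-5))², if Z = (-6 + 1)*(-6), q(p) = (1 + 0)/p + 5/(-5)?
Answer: 20736/25 ≈ 829.44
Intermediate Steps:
q(p) = -1 + 1/p (q(p) = 1/p + 5*(-⅕) = 1/p - 1 = -1 + 1/p)
Z = 30 (Z = -5*(-6) = 30)
(Z + q(-5))² = (30 + (1 - 1*(-5))/(-5))² = (30 - (1 + 5)/5)² = (30 - ⅕*6)² = (30 - 6/5)² = (144/5)² = 20736/25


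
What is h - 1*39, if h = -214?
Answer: -253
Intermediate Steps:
h - 1*39 = -214 - 1*39 = -214 - 39 = -253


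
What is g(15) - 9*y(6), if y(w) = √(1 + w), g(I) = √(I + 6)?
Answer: √21 - 9*√7 ≈ -19.229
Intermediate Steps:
g(I) = √(6 + I)
g(15) - 9*y(6) = √(6 + 15) - 9*√(1 + 6) = √21 - 9*√7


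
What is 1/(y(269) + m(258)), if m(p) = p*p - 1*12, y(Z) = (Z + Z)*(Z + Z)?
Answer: 1/355996 ≈ 2.8090e-6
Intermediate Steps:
y(Z) = 4*Z² (y(Z) = (2*Z)*(2*Z) = 4*Z²)
m(p) = -12 + p² (m(p) = p² - 12 = -12 + p²)
1/(y(269) + m(258)) = 1/(4*269² + (-12 + 258²)) = 1/(4*72361 + (-12 + 66564)) = 1/(289444 + 66552) = 1/355996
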